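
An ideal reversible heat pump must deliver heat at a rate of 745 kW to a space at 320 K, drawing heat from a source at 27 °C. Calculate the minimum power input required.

T_C = 27 °C → 27 + 273.15 = 300.15 K.
For a reversible heat pump, COP_HP = T_H/(T_H − T_C) = 320.00/19.85 = 16.1209.
W = Q_H/COP_HP = 745/16.1209 = 46.2 kW.

Ẇ_in ≈ 46.2 kW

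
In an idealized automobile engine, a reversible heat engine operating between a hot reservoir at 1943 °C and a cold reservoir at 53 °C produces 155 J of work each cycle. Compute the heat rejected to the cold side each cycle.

T_H = 1943 °C → 1943 + 273.15 = 2216.15 K.
T_C = 53 °C → 53 + 273.15 = 326.15 K.
The Carnot efficiency is η = 1 − T_C/T_H = 1 − 326.15/2216.15 = 0.8528.
Since Q_C/Q_H = T_C/T_H and Q_H = W/η, Q_C = W·T_C/(T_H − T_C) = 155 × 326.15/1890.00 = 26.7 J.

Q_C ≈ 26.7 J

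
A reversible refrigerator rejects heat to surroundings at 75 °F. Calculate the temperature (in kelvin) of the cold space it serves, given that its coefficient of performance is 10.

T_C ≈ 270 K

T_H = 75 °F → (75 − 32) × 5/9 = 23.89 °C = 297.04 K.
COP_R = T_C/(T_H − T_C) ⇒ T_C = T_H·COP_R/(1 + COP_R) = 297.04 × 10/(1 + 10) = 270 K.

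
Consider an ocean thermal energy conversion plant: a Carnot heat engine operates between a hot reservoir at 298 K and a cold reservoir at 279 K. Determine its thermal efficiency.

η ≈ 0.06376

The Carnot efficiency is η = 1 − T_C/T_H = 1 − 279.00/298.00 = 0.06376.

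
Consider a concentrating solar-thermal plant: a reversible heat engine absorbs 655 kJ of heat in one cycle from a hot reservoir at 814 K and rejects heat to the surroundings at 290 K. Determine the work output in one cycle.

W ≈ 422 kJ

Since the cycle is reversible, η = 1 − T_C/T_H = 1 − 290.00/814.00 = 0.6437.
W = η·Q_H = 0.6437 × 655 = 422 kJ.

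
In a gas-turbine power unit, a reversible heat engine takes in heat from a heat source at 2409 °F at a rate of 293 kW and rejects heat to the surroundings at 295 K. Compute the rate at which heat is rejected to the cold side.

Q̇_C ≈ 54.2 kW

T_H = 2409 °F → (2409 − 32) × 5/9 = 1320.56 °C = 1593.71 K.
The Carnot efficiency is η = 1 − T_C/T_H = 1 − 295.00/1593.71 = 0.8149.
For a reversible cycle Q_C/Q_H = T_C/T_H, so Q_C = 293 × 295.00/1593.71 = 54.2 kW.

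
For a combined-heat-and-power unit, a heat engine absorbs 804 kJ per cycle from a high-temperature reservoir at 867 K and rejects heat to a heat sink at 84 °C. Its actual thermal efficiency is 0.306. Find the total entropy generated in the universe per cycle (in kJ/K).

ΔS_univ ≈ 0.635 kJ/K

T_C = 84 °C → 84 + 273.15 = 357.15 K.
W = η·Q_H = 0.306 × 804 = 246.0 kJ, so Q_C = Q_H − W = 558.0 kJ.
Reservoir entropy changes: ΔS_H = −Q_H/T_H = −804/867.00 = -0.9273 kJ/K and ΔS_C = +Q_C/T_C = 558.0/357.15 = 1.562 kJ/K.
ΔS_univ = −Q_H/T_H + Q_C/T_C = 0.635 kJ/K (> 0, since η = 0.306 < η_Carnot = 0.588).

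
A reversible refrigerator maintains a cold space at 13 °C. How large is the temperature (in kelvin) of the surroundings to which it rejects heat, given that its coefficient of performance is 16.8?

T_H ≈ 303 K

T_C = 13 °C → 13 + 273.15 = 286.15 K.
COP_R = T_C/(T_H − T_C) ⇒ T_H = T_C·(1 + 1/COP_R) = 286.15 × (1 + 1/16.8) = 303 K.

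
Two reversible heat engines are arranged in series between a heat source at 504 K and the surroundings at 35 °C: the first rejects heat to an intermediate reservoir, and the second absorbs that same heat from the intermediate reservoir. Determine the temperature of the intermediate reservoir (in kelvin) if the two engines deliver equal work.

T_C = 35 °C → 35 + 273.15 = 308.15 K.
For reversible stages Q_m = Q_H·(T_m/T_H). Setting W₁ = Q_H(1 − T_m/T_H) equal to W₂ = Q_m(1 − T_C/T_m) = Q_H·(T_m − T_C)/T_H gives T_H − T_m = T_m − T_C, so T_m = (T_H + T_C)/2 = (504.00 + 308.15)/2 = 406.1 K.

T_m ≈ 406.1 K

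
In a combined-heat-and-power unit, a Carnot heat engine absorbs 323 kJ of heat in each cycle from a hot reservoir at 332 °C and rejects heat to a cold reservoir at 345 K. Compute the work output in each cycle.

W ≈ 139 kJ

T_H = 332 °C → 332 + 273.15 = 605.15 K.
Since the cycle is reversible, η = 1 − T_C/T_H = 1 − 345.00/605.15 = 0.4299.
W = η·Q_H = 0.4299 × 323 = 139 kJ.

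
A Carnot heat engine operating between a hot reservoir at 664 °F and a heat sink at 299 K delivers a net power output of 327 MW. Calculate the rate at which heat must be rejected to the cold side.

T_H = 664 °F → (664 − 32) × 5/9 = 351.11 °C = 624.26 K.
Carnot efficiency: η = 1 − T_C/T_H = 1 − 299.00/624.26 = 0.5210.
Since Q_C/Q_H = T_C/T_H and Q_H = W/η, Q_C = W·T_C/(T_H − T_C) = 327 × 299.00/325.26 = 301 MW.

Q̇_C ≈ 301 MW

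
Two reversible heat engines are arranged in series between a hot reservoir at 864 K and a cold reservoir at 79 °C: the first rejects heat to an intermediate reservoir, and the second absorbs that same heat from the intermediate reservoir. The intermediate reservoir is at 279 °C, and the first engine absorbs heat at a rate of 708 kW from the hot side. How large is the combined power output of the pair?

T_C = 79 °C → 79 + 273.15 = 352.15 K.
Two reversible stages in series are equivalent to a single Carnot engine between T_H and T_C, so η_total = 1 − T_C/T_H = 1 − 352.15/864.00 = 0.5924.
W_total = η_total · Q_H = 0.5924 × 708 = 419.4 kW.

Ẇ_total ≈ 419.4 kW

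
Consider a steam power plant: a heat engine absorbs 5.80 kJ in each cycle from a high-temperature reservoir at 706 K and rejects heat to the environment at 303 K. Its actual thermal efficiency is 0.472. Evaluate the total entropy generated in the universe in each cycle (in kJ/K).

W = η·Q_H = 0.472 × 5.80 = 2.738 kJ, so Q_C = Q_H − W = 3.062 kJ.
Reservoir entropy changes: ΔS_H = −Q_H/T_H = −5.80/706.00 = -0.008215 kJ/K and ΔS_C = +Q_C/T_C = 3.062/303.00 = 0.01011 kJ/K.
ΔS_univ = −Q_H/T_H + Q_C/T_C = 0.00189 kJ/K (> 0, since η = 0.472 < η_Carnot = 0.571).

ΔS_univ ≈ 0.00189 kJ/K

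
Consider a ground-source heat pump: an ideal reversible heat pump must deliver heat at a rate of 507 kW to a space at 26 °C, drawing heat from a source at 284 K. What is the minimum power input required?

T_H = 26 °C → 26 + 273.15 = 299.15 K.
Reversible heating COP: COP_HP = T_H/(T_H − T_C) = 299.15/15.15 = 19.7459.
W = Q_H/COP_HP = 507/19.7459 = 25.7 kW.

Ẇ_in ≈ 25.7 kW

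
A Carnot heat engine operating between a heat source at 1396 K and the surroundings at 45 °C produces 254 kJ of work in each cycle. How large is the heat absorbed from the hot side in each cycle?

T_C = 45 °C → 45 + 273.15 = 318.15 K.
The Carnot efficiency is η = 1 − T_C/T_H = 1 − 318.15/1396.00 = 0.7721.
Q_H = W/η = 254/0.7721 = 329 kJ.

Q_H ≈ 329 kJ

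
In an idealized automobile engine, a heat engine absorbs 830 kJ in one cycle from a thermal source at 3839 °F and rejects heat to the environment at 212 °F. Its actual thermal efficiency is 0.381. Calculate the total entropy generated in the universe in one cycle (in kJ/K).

ΔS_univ ≈ 1.03 kJ/K

T_H = 3839 °F → (3839 − 32) × 5/9 = 2115.00 °C = 2388.15 K.
T_C = 212 °F → (212 − 32) × 5/9 = 100.00 °C = 373.15 K.
W = η·Q_H = 0.381 × 830 = 316.2 kJ, so Q_C = Q_H − W = 513.8 kJ.
The hot reservoir loses entropy Q_H/T_H = 830/2388.15 = 0.3475 kJ/K; the cold reservoir gains Q_C/T_C = 513.8/373.15 = 1.377 kJ/K.
ΔS_univ = −Q_H/T_H + Q_C/T_C = 1.03 kJ/K (> 0, since η = 0.381 < η_Carnot = 0.844).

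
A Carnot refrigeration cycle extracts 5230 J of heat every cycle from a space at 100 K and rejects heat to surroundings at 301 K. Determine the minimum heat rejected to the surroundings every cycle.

For a reversible cycle Q_H/Q_C = T_H/T_C, so Q_H = Q_C·T_H/T_C = 5230 × 301.00/100.00 = 15700 J.

Q_H ≈ 15700 J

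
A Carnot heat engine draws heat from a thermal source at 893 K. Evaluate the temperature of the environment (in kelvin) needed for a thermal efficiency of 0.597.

T_C ≈ 360 K

From η = 1 − T_C/T_H, T_C = T_H·(1 − η) = 893.00 × (1 − 0.597) = 360 K.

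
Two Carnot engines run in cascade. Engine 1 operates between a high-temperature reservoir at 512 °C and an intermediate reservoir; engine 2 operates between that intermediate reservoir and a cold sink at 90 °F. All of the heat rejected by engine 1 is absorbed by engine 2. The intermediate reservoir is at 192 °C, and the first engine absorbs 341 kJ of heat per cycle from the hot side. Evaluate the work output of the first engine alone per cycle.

W₁ ≈ 139 kJ

T_H = 512 °C → 512 + 273.15 = 785.15 K.
T_C = 90 °F → (90 − 32) × 5/9 = 32.22 °C = 305.37 K.
T_m = 192 °C → 192 + 273.15 = 465.15 K.
First-stage efficiency η₁ = 1 − T_m/T_H = 1 − 465.15/785.15 = 0.4076.
W₁ = η₁·Q_H = 0.4076 × 341 = 139 kJ.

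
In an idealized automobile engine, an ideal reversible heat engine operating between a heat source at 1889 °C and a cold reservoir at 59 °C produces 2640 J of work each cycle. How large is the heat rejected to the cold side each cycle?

T_H = 1889 °C → 1889 + 273.15 = 2162.15 K.
T_C = 59 °C → 59 + 273.15 = 332.15 K.
Carnot efficiency: η = 1 − T_C/T_H = 1 − 332.15/2162.15 = 0.8464.
Since Q_C/Q_H = T_C/T_H and Q_H = W/η, Q_C = W·T_C/(T_H − T_C) = 2640 × 332.15/1830.00 = 479 J.

Q_C ≈ 479 J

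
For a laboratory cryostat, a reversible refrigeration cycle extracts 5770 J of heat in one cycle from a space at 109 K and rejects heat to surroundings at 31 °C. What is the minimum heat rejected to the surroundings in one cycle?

T_H = 31 °C → 31 + 273.15 = 304.15 K.
For a reversible cycle Q_H/Q_C = T_H/T_C, so Q_H = Q_C·T_H/T_C = 5770 × 304.15/109.00 = 16100 J.

Q_H ≈ 16100 J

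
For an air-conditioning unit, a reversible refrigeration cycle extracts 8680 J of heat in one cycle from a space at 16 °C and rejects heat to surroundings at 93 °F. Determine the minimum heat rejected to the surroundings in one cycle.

Q_H ≈ 9217 J

T_H = 93 °F → (93 − 32) × 5/9 = 33.89 °C = 307.04 K.
T_C = 16 °C → 16 + 273.15 = 289.15 K.
For a reversible cycle Q_H/Q_C = T_H/T_C, so Q_H = Q_C·T_H/T_C = 8680 × 307.04/289.15 = 9217 J.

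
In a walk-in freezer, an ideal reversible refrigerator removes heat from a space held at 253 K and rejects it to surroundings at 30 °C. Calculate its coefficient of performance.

T_H = 30 °C → 30 + 273.15 = 303.15 K.
COP_R = T_C/(T_H − T_C) = 253.00/(303.15 − 253.00) = 5.04.

COP_R ≈ 5.04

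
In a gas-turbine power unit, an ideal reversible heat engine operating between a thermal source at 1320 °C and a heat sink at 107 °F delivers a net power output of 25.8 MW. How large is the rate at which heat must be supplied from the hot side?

Q̇_H ≈ 32.15 MW

T_H = 1320 °C → 1320 + 273.15 = 1593.15 K.
T_C = 107 °F → (107 − 32) × 5/9 = 41.67 °C = 314.82 K.
For a reversible engine, η = 1 − T_C/T_H = 1 − 314.82/1593.15 = 0.8024.
Q_H = W/η = 25.8/0.8024 = 32.15 MW.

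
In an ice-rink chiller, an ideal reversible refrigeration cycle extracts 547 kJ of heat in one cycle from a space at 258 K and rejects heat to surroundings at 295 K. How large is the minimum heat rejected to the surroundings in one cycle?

For a reversible cycle Q_H/Q_C = T_H/T_C, so Q_H = Q_C·T_H/T_C = 547 × 295.00/258.00 = 625 kJ.

Q_H ≈ 625 kJ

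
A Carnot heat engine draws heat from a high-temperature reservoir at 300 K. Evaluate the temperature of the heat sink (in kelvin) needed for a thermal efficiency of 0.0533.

From η = 1 − T_C/T_H, T_C = T_H·(1 − η) = 300.00 × (1 − 0.0533) = 284.0 K.

T_C ≈ 284.0 K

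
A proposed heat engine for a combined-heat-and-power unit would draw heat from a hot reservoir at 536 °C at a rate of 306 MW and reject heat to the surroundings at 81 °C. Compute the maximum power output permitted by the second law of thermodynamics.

Ẇ_max ≈ 172 MW

T_H = 536 °C → 536 + 273.15 = 809.15 K.
T_C = 81 °C → 81 + 273.15 = 354.15 K.
No engine can exceed the Carnot limit: η_max = 1 − T_C/T_H = 1 − 354.15/809.15 = 0.5623.
W_max = η_max · Q_H = 0.5623 × 306 = 172 MW.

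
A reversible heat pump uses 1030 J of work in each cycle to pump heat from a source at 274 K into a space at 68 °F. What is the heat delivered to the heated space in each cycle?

Q_H ≈ 15770 J

T_H = 68 °F → (68 − 32) × 5/9 = 20.00 °C = 293.15 K.
COP_HP = T_H/(T_H − T_C) = 293.15/19.15 = 15.3081.
Q_H = COP_HP · W = 15.3081 × 1030 = 15770 J.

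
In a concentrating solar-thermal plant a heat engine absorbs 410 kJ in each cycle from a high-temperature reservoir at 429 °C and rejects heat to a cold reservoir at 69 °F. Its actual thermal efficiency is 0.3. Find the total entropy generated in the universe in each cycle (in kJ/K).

ΔS_univ ≈ 0.3932 kJ/K

T_H = 429 °C → 429 + 273.15 = 702.15 K.
T_C = 69 °F → (69 − 32) × 5/9 = 20.56 °C = 293.71 K.
W = η·Q_H = 0.3 × 410 = 123.0 kJ, so Q_C = Q_H − W = 287.0 kJ.
Entropy balance on the reservoirs: −Q_H/T_H = -0.5839 kJ/K, +Q_C/T_C = 0.9772 kJ/K.
ΔS_univ = −Q_H/T_H + Q_C/T_C = 0.3932 kJ/K (> 0, since η = 0.3 < η_Carnot = 0.582).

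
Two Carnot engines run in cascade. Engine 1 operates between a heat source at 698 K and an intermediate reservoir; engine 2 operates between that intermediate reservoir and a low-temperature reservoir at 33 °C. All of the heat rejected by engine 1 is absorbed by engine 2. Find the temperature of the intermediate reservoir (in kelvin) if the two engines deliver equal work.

T_m ≈ 502 K

T_C = 33 °C → 33 + 273.15 = 306.15 K.
For reversible stages Q_m = Q_H·(T_m/T_H). Setting W₁ = Q_H(1 − T_m/T_H) equal to W₂ = Q_m(1 − T_C/T_m) = Q_H·(T_m − T_C)/T_H gives T_H − T_m = T_m − T_C, so T_m = (T_H + T_C)/2 = (698.00 + 306.15)/2 = 502 K.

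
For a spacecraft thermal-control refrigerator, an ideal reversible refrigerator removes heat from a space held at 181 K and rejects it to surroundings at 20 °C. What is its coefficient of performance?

COP_R ≈ 1.61

T_H = 20 °C → 20 + 273.15 = 293.15 K.
The reversible coefficient of performance is COP_R = T_C/(T_H − T_C) = 181.00/(293.15 − 181.00) = 1.61.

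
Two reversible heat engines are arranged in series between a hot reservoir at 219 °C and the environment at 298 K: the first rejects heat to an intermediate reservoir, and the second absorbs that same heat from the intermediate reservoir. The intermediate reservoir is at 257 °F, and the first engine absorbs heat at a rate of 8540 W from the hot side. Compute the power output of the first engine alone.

Ẇ₁ ≈ 1630 W

T_H = 219 °C → 219 + 273.15 = 492.15 K.
T_m = 257 °F → (257 − 32) × 5/9 = 125.00 °C = 398.15 K.
First-stage efficiency η₁ = 1 − T_m/T_H = 1 − 398.15/492.15 = 0.1910.
W₁ = η₁·Q_H = 0.1910 × 8540 = 1630 W.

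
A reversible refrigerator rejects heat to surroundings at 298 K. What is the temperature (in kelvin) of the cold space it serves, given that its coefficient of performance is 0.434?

COP_R = T_C/(T_H − T_C) ⇒ T_C = T_H·COP_R/(1 + COP_R) = 298.00 × 0.434/(1 + 0.434) = 90.2 K.

T_C ≈ 90.2 K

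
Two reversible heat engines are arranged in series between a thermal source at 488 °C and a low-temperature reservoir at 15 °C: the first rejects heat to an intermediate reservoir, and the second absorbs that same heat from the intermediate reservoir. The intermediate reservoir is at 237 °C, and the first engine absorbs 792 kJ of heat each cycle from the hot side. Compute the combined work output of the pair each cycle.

T_H = 488 °C → 488 + 273.15 = 761.15 K.
T_C = 15 °C → 15 + 273.15 = 288.15 K.
Two reversible stages in series are equivalent to a single Carnot engine between T_H and T_C, so η_total = 1 − T_C/T_H = 1 − 288.15/761.15 = 0.6214.
W_total = η_total · Q_H = 0.6214 × 792 = 492 kJ.

W_total ≈ 492 kJ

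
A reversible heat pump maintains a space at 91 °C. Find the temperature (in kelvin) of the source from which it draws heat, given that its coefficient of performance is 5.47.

T_H = 91 °C → 91 + 273.15 = 364.15 K.
COP_HP = T_H/(T_H − T_C) ⇒ T_C = T_H·(COP_HP − 1)/COP_HP = 364.15 × (5.47 − 1)/5.47 = 298 K.

T_C ≈ 298 K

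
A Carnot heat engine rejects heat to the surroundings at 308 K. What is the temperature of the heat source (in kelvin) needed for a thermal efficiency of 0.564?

From η = 1 − T_C/T_H, solving for T_H gives T_H = T_C/(1 − η) = 308.00/(1 − 0.564) = 706 K.

T_H ≈ 706 K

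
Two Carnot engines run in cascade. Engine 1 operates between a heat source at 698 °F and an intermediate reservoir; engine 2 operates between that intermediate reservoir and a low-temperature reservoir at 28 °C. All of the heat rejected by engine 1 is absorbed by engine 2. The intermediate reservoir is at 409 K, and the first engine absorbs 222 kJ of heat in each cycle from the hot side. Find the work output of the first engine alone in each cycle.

W₁ ≈ 80.8 kJ

T_H = 698 °F → (698 − 32) × 5/9 = 370.00 °C = 643.15 K.
T_C = 28 °C → 28 + 273.15 = 301.15 K.
First-stage efficiency η₁ = 1 − T_m/T_H = 1 − 409.00/643.15 = 0.3641.
W₁ = η₁·Q_H = 0.3641 × 222 = 80.8 kJ.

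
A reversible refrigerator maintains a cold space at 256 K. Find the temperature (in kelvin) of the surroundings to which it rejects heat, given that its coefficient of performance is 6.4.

T_H ≈ 296.0 K

COP_R = T_C/(T_H − T_C) ⇒ T_H = T_C·(1 + 1/COP_R) = 256.00 × (1 + 1/6.4) = 296.0 K.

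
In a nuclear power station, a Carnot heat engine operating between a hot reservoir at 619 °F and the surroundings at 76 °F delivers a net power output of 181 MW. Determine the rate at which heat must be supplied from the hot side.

T_H = 619 °F → (619 − 32) × 5/9 = 326.11 °C = 599.26 K.
T_C = 76 °F → (76 − 32) × 5/9 = 24.44 °C = 297.59 K.
Since the cycle is reversible, η = 1 − T_C/T_H = 1 − 297.59/599.26 = 0.5034.
Q_H = W/η = 181/0.5034 = 360 MW.

Q̇_H ≈ 360 MW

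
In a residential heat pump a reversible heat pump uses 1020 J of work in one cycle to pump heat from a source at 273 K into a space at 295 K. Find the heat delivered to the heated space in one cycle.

Q_H ≈ 13700 J

COP_HP = T_H/(T_H − T_C) = 295.00/22.00 = 13.4091.
Q_H = COP_HP · W = 13.4091 × 1020 = 13700 J.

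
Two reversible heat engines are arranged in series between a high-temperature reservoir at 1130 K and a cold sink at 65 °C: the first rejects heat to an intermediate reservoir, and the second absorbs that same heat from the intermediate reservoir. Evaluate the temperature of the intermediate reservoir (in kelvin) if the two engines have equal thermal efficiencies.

T_m ≈ 618 K

T_C = 65 °C → 65 + 273.15 = 338.15 K.
Equal efficiencies require 1 − T_m/T_H = 1 − T_C/T_m, i.e. T_m/T_H = T_C/T_m, so T_m = √(T_H·T_C) = √(1130.00 × 338.15) = 618 K.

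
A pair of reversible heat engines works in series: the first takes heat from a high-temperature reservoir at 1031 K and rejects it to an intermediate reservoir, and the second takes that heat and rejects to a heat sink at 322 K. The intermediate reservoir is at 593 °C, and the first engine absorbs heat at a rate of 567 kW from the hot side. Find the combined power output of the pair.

Two reversible stages in series are equivalent to a single Carnot engine between T_H and T_C, so η_total = 1 − T_C/T_H = 1 − 322.00/1031.00 = 0.6877.
W_total = η_total · Q_H = 0.6877 × 567 = 390 kW.

Ẇ_total ≈ 390 kW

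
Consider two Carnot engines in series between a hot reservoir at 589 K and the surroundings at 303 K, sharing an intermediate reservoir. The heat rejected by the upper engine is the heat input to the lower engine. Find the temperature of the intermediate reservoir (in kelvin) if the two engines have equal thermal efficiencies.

T_m ≈ 422 K

Equal efficiencies require 1 − T_m/T_H = 1 − T_C/T_m, i.e. T_m/T_H = T_C/T_m, so T_m = √(T_H·T_C) = √(589.00 × 303.00) = 422 K.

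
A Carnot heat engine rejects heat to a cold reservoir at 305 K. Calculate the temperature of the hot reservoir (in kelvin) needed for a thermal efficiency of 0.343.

From η = 1 − T_C/T_H, solving for T_H gives T_H = T_C/(1 − η) = 305.00/(1 − 0.343) = 464.2 K.

T_H ≈ 464.2 K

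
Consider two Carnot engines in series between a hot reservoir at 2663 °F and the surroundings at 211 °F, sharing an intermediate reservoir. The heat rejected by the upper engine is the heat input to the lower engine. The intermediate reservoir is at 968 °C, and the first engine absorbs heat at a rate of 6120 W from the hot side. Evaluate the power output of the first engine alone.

Ẇ₁ ≈ 1740 W

T_H = 2663 °F → (2663 − 32) × 5/9 = 1461.67 °C = 1734.82 K.
T_C = 211 °F → (211 − 32) × 5/9 = 99.44 °C = 372.59 K.
T_m = 968 °C → 968 + 273.15 = 1241.15 K.
First-stage efficiency η₁ = 1 − T_m/T_H = 1 − 1241.15/1734.82 = 0.2846.
W₁ = η₁·Q_H = 0.2846 × 6120 = 1740 W.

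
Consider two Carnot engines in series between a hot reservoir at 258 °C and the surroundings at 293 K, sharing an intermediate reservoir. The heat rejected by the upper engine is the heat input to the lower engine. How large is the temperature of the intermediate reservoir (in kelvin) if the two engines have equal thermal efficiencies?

T_m ≈ 394.5 K

T_H = 258 °C → 258 + 273.15 = 531.15 K.
Equal efficiencies require 1 − T_m/T_H = 1 − T_C/T_m, i.e. T_m/T_H = T_C/T_m, so T_m = √(T_H·T_C) = √(531.15 × 293.00) = 394.5 K.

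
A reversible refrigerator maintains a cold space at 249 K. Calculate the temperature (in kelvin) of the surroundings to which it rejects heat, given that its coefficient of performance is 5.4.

T_H ≈ 295 K

COP_R = T_C/(T_H − T_C) ⇒ T_H = T_C·(1 + 1/COP_R) = 249.00 × (1 + 1/5.4) = 295 K.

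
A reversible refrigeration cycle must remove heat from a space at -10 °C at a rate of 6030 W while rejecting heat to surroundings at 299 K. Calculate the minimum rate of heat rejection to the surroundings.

T_C = -10 °C → -10 + 273.15 = 263.15 K.
For a reversible cycle Q_H/Q_C = T_H/T_C, so Q_H = Q_C·T_H/T_C = 6030 × 299.00/263.15 = 6851 W.

Q̇_H ≈ 6851 W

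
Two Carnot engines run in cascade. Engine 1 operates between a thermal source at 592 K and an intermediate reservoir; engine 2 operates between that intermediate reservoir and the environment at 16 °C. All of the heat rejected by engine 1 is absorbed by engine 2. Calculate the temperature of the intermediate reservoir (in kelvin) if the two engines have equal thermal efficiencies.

T_C = 16 °C → 16 + 273.15 = 289.15 K.
Equal efficiencies require 1 − T_m/T_H = 1 − T_C/T_m, i.e. T_m/T_H = T_C/T_m, so T_m = √(T_H·T_C) = √(592.00 × 289.15) = 414 K.

T_m ≈ 414 K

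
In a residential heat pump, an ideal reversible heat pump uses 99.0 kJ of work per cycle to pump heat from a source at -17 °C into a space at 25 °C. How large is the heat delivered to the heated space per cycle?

Q_H ≈ 703 kJ

T_H = 25 °C → 25 + 273.15 = 298.15 K.
T_C = -17 °C → -17 + 273.15 = 256.15 K.
COP_HP = T_H/(T_H − T_C) = 298.15/42.00 = 7.0988.
Q_H = COP_HP · W = 7.0988 × 99.0 = 703 kJ.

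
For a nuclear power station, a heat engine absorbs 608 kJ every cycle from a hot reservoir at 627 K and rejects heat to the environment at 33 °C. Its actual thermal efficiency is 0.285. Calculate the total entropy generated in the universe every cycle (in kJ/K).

ΔS_univ ≈ 0.450 kJ/K

T_C = 33 °C → 33 + 273.15 = 306.15 K.
W = η·Q_H = 0.285 × 608 = 173.3 kJ, so Q_C = Q_H − W = 434.7 kJ.
Reservoir entropy changes: ΔS_H = −Q_H/T_H = −608/627.00 = -0.9697 kJ/K and ΔS_C = +Q_C/T_C = 434.7/306.15 = 1.420 kJ/K.
ΔS_univ = −Q_H/T_H + Q_C/T_C = 0.450 kJ/K (> 0, since η = 0.285 < η_Carnot = 0.512).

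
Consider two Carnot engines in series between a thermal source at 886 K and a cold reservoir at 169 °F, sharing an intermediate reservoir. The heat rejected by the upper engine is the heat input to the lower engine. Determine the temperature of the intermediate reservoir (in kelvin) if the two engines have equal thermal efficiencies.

T_C = 169 °F → (169 − 32) × 5/9 = 76.11 °C = 349.26 K.
Equal efficiencies require 1 − T_m/T_H = 1 − T_C/T_m, i.e. T_m/T_H = T_C/T_m, so T_m = √(T_H·T_C) = √(886.00 × 349.26) = 556 K.

T_m ≈ 556 K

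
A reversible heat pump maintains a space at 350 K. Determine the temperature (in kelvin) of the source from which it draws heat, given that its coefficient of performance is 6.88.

COP_HP = T_H/(T_H − T_C) ⇒ T_C = T_H·(COP_HP − 1)/COP_HP = 350.00 × (6.88 − 1)/6.88 = 299 K.

T_C ≈ 299 K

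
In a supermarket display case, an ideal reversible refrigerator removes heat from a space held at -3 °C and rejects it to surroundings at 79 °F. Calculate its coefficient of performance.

COP_R ≈ 9.280

T_H = 79 °F → (79 − 32) × 5/9 = 26.11 °C = 299.26 K.
T_C = -3 °C → -3 + 273.15 = 270.15 K.
COP_R = T_C/(T_H − T_C) = 270.15/(299.26 − 270.15) = 9.280.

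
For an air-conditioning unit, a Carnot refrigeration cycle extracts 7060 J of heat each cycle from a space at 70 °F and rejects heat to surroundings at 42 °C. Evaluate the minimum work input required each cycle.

T_H = 42 °C → 42 + 273.15 = 315.15 K.
T_C = 70 °F → (70 − 32) × 5/9 = 21.11 °C = 294.26 K.
COP_R = T_C/(T_H − T_C) = 294.26/20.89 = 14.0870.
W = Q_C/COP_R = 7060/14.0870 = 501 J.

W_in ≈ 501 J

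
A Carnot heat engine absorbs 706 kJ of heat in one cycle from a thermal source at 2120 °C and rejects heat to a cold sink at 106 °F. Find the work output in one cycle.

W ≈ 613.3 kJ

T_H = 2120 °C → 2120 + 273.15 = 2393.15 K.
T_C = 106 °F → (106 − 32) × 5/9 = 41.11 °C = 314.26 K.
The Carnot efficiency is η = 1 − T_C/T_H = 1 − 314.26/2393.15 = 0.8687.
W = η·Q_H = 0.8687 × 706 = 613.3 kJ.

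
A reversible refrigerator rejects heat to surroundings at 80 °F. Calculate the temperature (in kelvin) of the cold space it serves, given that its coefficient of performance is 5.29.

T_H = 80 °F → (80 − 32) × 5/9 = 26.67 °C = 299.82 K.
COP_R = T_C/(T_H − T_C) ⇒ T_C = T_H·COP_R/(1 + COP_R) = 299.82 × 5.29/(1 + 5.29) = 252.2 K.

T_C ≈ 252.2 K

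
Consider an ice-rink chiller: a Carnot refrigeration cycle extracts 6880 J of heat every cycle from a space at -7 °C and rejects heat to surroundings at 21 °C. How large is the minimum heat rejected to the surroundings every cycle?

T_H = 21 °C → 21 + 273.15 = 294.15 K.
T_C = -7 °C → -7 + 273.15 = 266.15 K.
For a reversible cycle Q_H/Q_C = T_H/T_C, so Q_H = Q_C·T_H/T_C = 6880 × 294.15/266.15 = 7600 J.

Q_H ≈ 7600 J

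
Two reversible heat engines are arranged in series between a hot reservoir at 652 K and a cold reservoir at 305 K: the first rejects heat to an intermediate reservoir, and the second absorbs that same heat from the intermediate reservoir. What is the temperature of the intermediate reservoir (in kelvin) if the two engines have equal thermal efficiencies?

T_m ≈ 446 K

Equal efficiencies require 1 − T_m/T_H = 1 − T_C/T_m, i.e. T_m/T_H = T_C/T_m, so T_m = √(T_H·T_C) = √(652.00 × 305.00) = 446 K.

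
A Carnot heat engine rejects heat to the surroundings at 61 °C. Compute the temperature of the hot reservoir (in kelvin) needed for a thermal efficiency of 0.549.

T_H ≈ 741 K

T_C = 61 °C → 61 + 273.15 = 334.15 K.
From η = 1 − T_C/T_H, solving for T_H gives T_H = T_C/(1 − η) = 334.15/(1 − 0.549) = 741 K.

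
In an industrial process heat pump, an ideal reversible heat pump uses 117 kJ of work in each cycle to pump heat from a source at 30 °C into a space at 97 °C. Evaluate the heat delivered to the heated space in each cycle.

T_H = 97 °C → 97 + 273.15 = 370.15 K.
T_C = 30 °C → 30 + 273.15 = 303.15 K.
For a reversible heat pump, COP_HP = T_H/(T_H − T_C) = 370.15/67.00 = 5.5246.
Q_H = COP_HP · W = 5.5246 × 117 = 646 kJ.

Q_H ≈ 646 kJ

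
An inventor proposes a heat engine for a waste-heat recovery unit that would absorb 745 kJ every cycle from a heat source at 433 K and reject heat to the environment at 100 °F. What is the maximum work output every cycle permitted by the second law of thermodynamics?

W_max ≈ 210 kJ

T_C = 100 °F → (100 − 32) × 5/9 = 37.78 °C = 310.93 K.
No engine can exceed the Carnot limit: η_max = 1 − T_C/T_H = 1 − 310.93/433.00 = 0.2819.
W_max = η_max · Q_H = 0.2819 × 745 = 210 kJ.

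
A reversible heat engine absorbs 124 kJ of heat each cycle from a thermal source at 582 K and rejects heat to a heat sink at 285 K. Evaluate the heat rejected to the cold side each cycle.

η_rev = 1 − T_C/T_H = 1 − 285.00/582.00 = 0.5103.
For a reversible cycle Q_C/Q_H = T_C/T_H, so Q_C = 124 × 285.00/582.00 = 60.72 kJ.

Q_C ≈ 60.72 kJ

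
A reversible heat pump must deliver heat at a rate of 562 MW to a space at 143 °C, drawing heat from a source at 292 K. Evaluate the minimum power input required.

T_H = 143 °C → 143 + 273.15 = 416.15 K.
Reversible heating COP: COP_HP = T_H/(T_H − T_C) = 416.15/124.15 = 3.3520.
W = Q_H/COP_HP = 562/3.3520 = 168 MW.

Ẇ_in ≈ 168 MW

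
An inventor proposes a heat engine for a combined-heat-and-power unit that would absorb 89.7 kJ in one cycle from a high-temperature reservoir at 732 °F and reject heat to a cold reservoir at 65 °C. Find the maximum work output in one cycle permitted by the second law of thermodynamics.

T_H = 732 °F → (732 − 32) × 5/9 = 388.89 °C = 662.04 K.
T_C = 65 °C → 65 + 273.15 = 338.15 K.
By the Carnot theorem, η_max = 1 − T_C/T_H = 1 − 338.15/662.04 = 0.4892.
W_max = η_max · Q_H = 0.4892 × 89.7 = 43.88 kJ.

W_max ≈ 43.88 kJ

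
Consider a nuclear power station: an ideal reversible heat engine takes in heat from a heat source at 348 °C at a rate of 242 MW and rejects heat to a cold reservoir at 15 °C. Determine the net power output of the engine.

T_H = 348 °C → 348 + 273.15 = 621.15 K.
T_C = 15 °C → 15 + 273.15 = 288.15 K.
For a reversible engine, η = 1 − T_C/T_H = 1 − 288.15/621.15 = 0.5361.
W = η·Q_H = 0.5361 × 242 = 129.7 MW.

Ẇ ≈ 129.7 MW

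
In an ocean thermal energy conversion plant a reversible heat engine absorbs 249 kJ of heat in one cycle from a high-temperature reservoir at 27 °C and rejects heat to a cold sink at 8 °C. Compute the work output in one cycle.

W ≈ 15.8 kJ

T_H = 27 °C → 27 + 273.15 = 300.15 K.
T_C = 8 °C → 8 + 273.15 = 281.15 K.
The Carnot efficiency is η = 1 − T_C/T_H = 1 − 281.15/300.15 = 0.0633.
W = η·Q_H = 0.0633 × 249 = 15.8 kJ.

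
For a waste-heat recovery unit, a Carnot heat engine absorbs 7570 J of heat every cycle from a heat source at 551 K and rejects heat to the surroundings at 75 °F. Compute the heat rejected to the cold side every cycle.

T_C = 75 °F → (75 − 32) × 5/9 = 23.89 °C = 297.04 K.
The Carnot efficiency is η = 1 − T_C/T_H = 1 − 297.04/551.00 = 0.4609.
For a reversible cycle Q_C/Q_H = T_C/T_H, so Q_C = 7570 × 297.04/551.00 = 4081 J.

Q_C ≈ 4081 J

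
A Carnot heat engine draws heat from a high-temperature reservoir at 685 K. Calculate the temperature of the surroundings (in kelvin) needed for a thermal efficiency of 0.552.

From η = 1 − T_C/T_H, T_C = T_H·(1 − η) = 685.00 × (1 − 0.552) = 307 K.

T_C ≈ 307 K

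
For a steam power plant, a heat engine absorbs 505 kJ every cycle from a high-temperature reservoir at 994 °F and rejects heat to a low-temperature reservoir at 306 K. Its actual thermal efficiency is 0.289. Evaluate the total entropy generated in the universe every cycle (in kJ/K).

T_H = 994 °F → (994 − 32) × 5/9 = 534.44 °C = 807.59 K.
W = η·Q_H = 0.289 × 505 = 145.9 kJ, so Q_C = Q_H − W = 359.1 kJ.
The hot reservoir loses entropy Q_H/T_H = 505/807.59 = 0.6253 kJ/K; the cold reservoir gains Q_C/T_C = 359.1/306.00 = 1.173 kJ/K.
ΔS_univ = −Q_H/T_H + Q_C/T_C = 0.548 kJ/K (> 0, since η = 0.289 < η_Carnot = 0.621).

ΔS_univ ≈ 0.548 kJ/K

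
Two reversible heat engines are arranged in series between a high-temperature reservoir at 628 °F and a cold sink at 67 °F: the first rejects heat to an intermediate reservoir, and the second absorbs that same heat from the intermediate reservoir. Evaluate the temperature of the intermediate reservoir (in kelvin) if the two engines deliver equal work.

T_m ≈ 448.4 K

T_H = 628 °F → (628 − 32) × 5/9 = 331.11 °C = 604.26 K.
T_C = 67 °F → (67 − 32) × 5/9 = 19.44 °C = 292.59 K.
For reversible stages Q_m = Q_H·(T_m/T_H). Setting W₁ = Q_H(1 − T_m/T_H) equal to W₂ = Q_m(1 − T_C/T_m) = Q_H·(T_m − T_C)/T_H gives T_H − T_m = T_m − T_C, so T_m = (T_H + T_C)/2 = (604.26 + 292.59)/2 = 448.4 K.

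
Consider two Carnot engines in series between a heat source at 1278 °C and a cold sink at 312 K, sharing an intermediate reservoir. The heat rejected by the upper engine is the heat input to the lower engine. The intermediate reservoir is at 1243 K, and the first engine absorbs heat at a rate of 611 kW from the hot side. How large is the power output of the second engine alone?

T_H = 1278 °C → 1278 + 273.15 = 1551.15 K.
Heat entering the second stage: Q_m = Q_H·(T_m/T_H) = 611 × 1243.00/1551.15 = 490 kW.
Second-stage efficiency η₂ = 1 − T_C/T_m = 1 − 312.00/1243.00 = 0.7490, so W₂ = η₂·Q_m = 367 kW.

Ẇ₂ ≈ 367 kW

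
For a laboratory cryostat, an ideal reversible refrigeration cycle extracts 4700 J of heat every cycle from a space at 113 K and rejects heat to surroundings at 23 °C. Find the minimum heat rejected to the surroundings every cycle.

T_H = 23 °C → 23 + 273.15 = 296.15 K.
For a reversible cycle Q_H/Q_C = T_H/T_C, so Q_H = Q_C·T_H/T_C = 4700 × 296.15/113.00 = 12300 J.

Q_H ≈ 12300 J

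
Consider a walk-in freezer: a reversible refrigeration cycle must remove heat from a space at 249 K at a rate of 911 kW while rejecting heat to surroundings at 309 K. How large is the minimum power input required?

Ẇ_in ≈ 219.5 kW

For a reversible refrigerator, COP_R = T_C/(T_H − T_C) = 249.00/60.00 = 4.1500.
W = Q_C/COP_R = 911/4.1500 = 219.5 kW.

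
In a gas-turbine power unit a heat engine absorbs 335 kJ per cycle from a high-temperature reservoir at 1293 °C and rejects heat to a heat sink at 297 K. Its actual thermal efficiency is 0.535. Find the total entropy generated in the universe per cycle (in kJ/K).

T_H = 1293 °C → 1293 + 273.15 = 1566.15 K.
W = η·Q_H = 0.535 × 335 = 179.2 kJ, so Q_C = Q_H − W = 155.8 kJ.
The hot reservoir loses entropy Q_H/T_H = 335/1566.15 = 0.2139 kJ/K; the cold reservoir gains Q_C/T_C = 155.8/297.00 = 0.5245 kJ/K.
ΔS_univ = −Q_H/T_H + Q_C/T_C = 0.311 kJ/K (> 0, since η = 0.535 < η_Carnot = 0.810).

ΔS_univ ≈ 0.311 kJ/K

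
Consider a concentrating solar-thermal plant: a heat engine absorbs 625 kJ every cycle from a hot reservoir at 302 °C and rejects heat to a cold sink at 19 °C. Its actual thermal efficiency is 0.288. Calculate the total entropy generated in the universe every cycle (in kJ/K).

T_H = 302 °C → 302 + 273.15 = 575.15 K.
T_C = 19 °C → 19 + 273.15 = 292.15 K.
W = η·Q_H = 0.288 × 625 = 180.0 kJ, so Q_C = Q_H − W = 445.0 kJ.
Reservoir entropy changes: ΔS_H = −Q_H/T_H = −625/575.15 = -1.087 kJ/K and ΔS_C = +Q_C/T_C = 445.0/292.15 = 1.523 kJ/K.
ΔS_univ = −Q_H/T_H + Q_C/T_C = 0.437 kJ/K (> 0, since η = 0.288 < η_Carnot = 0.492).

ΔS_univ ≈ 0.437 kJ/K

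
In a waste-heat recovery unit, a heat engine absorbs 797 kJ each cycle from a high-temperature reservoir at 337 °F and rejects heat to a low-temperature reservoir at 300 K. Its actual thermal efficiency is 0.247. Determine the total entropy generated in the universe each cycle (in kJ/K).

ΔS_univ ≈ 0.200 kJ/K

T_H = 337 °F → (337 − 32) × 5/9 = 169.44 °C = 442.59 K.
W = η·Q_H = 0.247 × 797 = 196.9 kJ, so Q_C = Q_H − W = 600.1 kJ.
Entropy balance on the reservoirs: −Q_H/T_H = -1.801 kJ/K, +Q_C/T_C = 2.000 kJ/K.
ΔS_univ = −Q_H/T_H + Q_C/T_C = 0.200 kJ/K (> 0, since η = 0.247 < η_Carnot = 0.322).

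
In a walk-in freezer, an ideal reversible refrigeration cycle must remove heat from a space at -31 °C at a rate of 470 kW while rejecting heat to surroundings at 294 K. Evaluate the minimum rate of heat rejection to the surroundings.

T_C = -31 °C → -31 + 273.15 = 242.15 K.
For a reversible cycle Q_H/Q_C = T_H/T_C, so Q_H = Q_C·T_H/T_C = 470 × 294.00/242.15 = 571 kW.

Q̇_H ≈ 571 kW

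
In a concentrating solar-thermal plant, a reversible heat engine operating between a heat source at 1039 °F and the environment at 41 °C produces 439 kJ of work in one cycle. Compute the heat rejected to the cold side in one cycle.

Q_C ≈ 266.0 kJ

T_H = 1039 °F → (1039 − 32) × 5/9 = 559.44 °C = 832.59 K.
T_C = 41 °C → 41 + 273.15 = 314.15 K.
The Carnot efficiency is η = 1 − T_C/T_H = 1 − 314.15/832.59 = 0.6227.
Since Q_C/Q_H = T_C/T_H and Q_H = W/η, Q_C = W·T_C/(T_H − T_C) = 439 × 314.15/518.44 = 266.0 kJ.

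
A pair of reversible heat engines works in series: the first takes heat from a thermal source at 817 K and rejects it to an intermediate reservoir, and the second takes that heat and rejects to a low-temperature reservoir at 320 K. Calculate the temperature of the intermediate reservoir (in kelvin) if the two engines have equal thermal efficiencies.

Equal efficiencies require 1 − T_m/T_H = 1 − T_C/T_m, i.e. T_m/T_H = T_C/T_m, so T_m = √(T_H·T_C) = √(817.00 × 320.00) = 511 K.

T_m ≈ 511 K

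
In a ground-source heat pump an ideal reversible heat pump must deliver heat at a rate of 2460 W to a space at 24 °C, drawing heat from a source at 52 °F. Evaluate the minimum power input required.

Ẇ_in ≈ 106.7 W

T_H = 24 °C → 24 + 273.15 = 297.15 K.
T_C = 52 °F → (52 − 32) × 5/9 = 11.11 °C = 284.26 K.
The Carnot heat-pump COP is COP_HP = T_H/(T_H − T_C) = 297.15/12.89 = 23.0547.
W = Q_H/COP_HP = 2460/23.0547 = 106.7 W.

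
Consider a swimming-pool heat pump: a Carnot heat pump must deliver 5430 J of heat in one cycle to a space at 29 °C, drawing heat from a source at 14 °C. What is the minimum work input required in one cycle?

W_in ≈ 270 J

T_H = 29 °C → 29 + 273.15 = 302.15 K.
T_C = 14 °C → 14 + 273.15 = 287.15 K.
COP_HP = T_H/(T_H − T_C) = 302.15/15.00 = 20.1433.
W = Q_H/COP_HP = 5430/20.1433 = 270 J.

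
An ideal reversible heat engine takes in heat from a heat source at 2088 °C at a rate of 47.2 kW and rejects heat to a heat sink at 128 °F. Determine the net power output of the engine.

Ẇ ≈ 40.7 kW

T_H = 2088 °C → 2088 + 273.15 = 2361.15 K.
T_C = 128 °F → (128 − 32) × 5/9 = 53.33 °C = 326.48 K.
Carnot efficiency: η = 1 − T_C/T_H = 1 − 326.48/2361.15 = 0.8617.
W = η·Q_H = 0.8617 × 47.2 = 40.7 kW.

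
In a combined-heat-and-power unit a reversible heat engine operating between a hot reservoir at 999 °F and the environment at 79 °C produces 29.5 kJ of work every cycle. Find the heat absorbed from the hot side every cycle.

T_H = 999 °F → (999 − 32) × 5/9 = 537.22 °C = 810.37 K.
T_C = 79 °C → 79 + 273.15 = 352.15 K.
η_rev = 1 − T_C/T_H = 1 − 352.15/810.37 = 0.5654.
Q_H = W/η = 29.5/0.5654 = 52.17 kJ.

Q_H ≈ 52.17 kJ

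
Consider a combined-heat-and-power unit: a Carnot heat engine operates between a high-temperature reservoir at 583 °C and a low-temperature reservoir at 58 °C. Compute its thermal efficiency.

T_H = 583 °C → 583 + 273.15 = 856.15 K.
T_C = 58 °C → 58 + 273.15 = 331.15 K.
Since the cycle is reversible, η = 1 − T_C/T_H = 1 − 331.15/856.15 = 0.613.

η ≈ 0.613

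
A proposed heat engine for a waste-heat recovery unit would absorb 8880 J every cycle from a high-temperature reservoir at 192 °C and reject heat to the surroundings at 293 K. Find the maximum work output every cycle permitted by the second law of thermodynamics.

W_max ≈ 3290 J

T_H = 192 °C → 192 + 273.15 = 465.15 K.
No engine can exceed the Carnot limit: η_max = 1 − T_C/T_H = 1 − 293.00/465.15 = 0.3701.
W_max = η_max · Q_H = 0.3701 × 8880 = 3290 J.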